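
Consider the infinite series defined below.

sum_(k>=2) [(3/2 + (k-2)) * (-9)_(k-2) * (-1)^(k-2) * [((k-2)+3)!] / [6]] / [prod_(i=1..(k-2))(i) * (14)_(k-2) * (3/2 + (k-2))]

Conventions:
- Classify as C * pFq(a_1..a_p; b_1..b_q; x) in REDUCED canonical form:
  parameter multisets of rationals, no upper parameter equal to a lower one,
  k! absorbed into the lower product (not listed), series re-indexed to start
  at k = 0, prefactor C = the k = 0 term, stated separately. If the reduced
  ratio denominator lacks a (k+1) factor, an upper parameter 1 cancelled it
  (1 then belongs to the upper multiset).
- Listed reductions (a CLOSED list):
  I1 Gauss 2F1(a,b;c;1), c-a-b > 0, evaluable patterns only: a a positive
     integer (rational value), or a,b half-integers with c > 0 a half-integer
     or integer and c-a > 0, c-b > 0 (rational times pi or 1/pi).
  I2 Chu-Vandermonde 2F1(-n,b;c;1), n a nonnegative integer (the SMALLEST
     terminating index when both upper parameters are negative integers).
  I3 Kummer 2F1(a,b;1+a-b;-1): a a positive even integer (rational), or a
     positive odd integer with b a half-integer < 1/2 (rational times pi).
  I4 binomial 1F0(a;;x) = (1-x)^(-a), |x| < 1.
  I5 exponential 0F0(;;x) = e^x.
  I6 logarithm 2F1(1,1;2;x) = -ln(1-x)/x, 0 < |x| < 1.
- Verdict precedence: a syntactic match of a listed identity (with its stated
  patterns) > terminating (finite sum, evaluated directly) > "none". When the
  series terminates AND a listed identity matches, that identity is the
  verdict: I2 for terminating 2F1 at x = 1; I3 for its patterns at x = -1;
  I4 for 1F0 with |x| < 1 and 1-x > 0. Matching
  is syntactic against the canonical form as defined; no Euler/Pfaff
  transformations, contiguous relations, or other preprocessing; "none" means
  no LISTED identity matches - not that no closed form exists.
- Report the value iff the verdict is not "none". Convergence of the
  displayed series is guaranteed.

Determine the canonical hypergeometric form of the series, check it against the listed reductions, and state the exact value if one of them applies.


Key observation: from the first term 1: k + 3/2 divides numerator and denominator alike; C = 1 after cancelling.
Term ratio: r(k) = (-1) * (k-9) (k+4) / [(k+14) (k+1)] - poly over poly, x = (-1) from leading terms; C = 1 at k = 0.

Prefactor 1, argument -1: 2F1 with upper {-9, 4} over lower {14}. Verdict (x = -1): Kummer (I3) applies (x = -1; c = 14 equals 1+a-b for upper {-9, 4}: listed pattern). Value: 13.


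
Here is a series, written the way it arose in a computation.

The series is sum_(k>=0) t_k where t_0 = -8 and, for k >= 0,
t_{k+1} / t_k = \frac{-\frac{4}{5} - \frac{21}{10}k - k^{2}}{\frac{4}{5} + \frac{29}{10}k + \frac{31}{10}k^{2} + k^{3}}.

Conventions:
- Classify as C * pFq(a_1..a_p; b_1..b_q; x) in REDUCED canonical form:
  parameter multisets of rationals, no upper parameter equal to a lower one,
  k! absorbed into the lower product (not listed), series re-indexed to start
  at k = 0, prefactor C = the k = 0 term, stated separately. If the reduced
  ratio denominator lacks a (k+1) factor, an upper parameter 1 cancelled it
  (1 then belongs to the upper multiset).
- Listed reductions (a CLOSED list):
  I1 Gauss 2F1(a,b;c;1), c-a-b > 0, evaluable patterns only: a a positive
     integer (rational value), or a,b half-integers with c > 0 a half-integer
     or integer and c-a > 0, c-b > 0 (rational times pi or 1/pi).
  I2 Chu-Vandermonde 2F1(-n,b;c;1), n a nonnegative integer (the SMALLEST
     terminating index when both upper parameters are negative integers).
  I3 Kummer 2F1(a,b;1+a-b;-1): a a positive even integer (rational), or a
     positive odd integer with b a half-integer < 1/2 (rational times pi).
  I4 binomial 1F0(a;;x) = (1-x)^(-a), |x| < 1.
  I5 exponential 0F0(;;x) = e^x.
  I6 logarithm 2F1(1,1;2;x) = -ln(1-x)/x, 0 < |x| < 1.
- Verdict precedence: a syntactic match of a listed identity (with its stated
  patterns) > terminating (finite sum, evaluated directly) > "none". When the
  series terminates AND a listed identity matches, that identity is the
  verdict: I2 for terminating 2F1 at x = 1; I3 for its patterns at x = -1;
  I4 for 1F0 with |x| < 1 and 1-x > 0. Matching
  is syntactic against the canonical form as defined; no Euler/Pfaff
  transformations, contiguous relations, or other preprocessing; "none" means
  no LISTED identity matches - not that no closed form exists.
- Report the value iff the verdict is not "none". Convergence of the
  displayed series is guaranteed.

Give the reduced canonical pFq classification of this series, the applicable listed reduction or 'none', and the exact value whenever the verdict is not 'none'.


Prefactor -8, argument -1: 0F0 with upper {-} over lower {-}. Verdict: the exponential series (I5) applies (the 0F0 exponential series at x = -1). Value: \left(-8\right) \cdot e^{-1}.

First insight: t_0 being -8, the ratio is unreduced: k + 1/2 divides both sides (C = -8, x = -1).
Ratio: r(k) = -1 * 1 / [(k+1)] - rational in k. x = -1; t_0 = -8; negate the roots.


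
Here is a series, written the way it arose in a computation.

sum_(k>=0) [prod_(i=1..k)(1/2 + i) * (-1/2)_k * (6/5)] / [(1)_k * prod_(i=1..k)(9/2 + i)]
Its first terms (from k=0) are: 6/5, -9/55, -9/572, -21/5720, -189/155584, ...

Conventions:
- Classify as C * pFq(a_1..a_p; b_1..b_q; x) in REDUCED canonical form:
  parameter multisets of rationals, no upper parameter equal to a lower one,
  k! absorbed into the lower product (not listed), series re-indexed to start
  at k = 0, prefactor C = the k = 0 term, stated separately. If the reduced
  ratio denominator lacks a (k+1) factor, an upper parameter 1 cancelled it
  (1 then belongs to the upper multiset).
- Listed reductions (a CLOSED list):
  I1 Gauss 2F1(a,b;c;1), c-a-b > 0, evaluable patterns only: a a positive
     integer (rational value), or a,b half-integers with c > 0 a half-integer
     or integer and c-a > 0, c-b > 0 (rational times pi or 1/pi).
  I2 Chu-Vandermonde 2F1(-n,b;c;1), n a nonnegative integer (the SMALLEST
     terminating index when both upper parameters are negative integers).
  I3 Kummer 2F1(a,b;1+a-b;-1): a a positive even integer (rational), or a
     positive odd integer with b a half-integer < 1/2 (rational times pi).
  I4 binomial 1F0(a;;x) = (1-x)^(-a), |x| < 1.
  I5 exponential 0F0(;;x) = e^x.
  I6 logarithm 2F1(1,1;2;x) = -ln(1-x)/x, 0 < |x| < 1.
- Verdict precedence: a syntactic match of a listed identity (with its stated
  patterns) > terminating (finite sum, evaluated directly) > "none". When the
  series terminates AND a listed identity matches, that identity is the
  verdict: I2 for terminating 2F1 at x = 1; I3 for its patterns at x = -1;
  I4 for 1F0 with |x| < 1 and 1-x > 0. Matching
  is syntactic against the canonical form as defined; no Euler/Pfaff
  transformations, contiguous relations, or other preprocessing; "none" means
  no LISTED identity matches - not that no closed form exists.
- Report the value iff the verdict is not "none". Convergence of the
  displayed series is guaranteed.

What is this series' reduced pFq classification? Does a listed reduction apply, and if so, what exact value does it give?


The series (x = 1) is 2F1: upper {-1/2, 3/2}, lower {11/2}, prefactor 6/5. Verdict: the half-integer Gauss pattern (I1) matches (x = 1; upper {-1/2, 3/2} half-integers, c = 11/2 in the evaluable pattern). Value: (1323/4096) * pi.

Key observation: with t_0 = 6/5, (1)_k (prefactor 6/5) is k! itself.
Consecutive-term ratio: r(k) = 1 * (k-1/2) (k+3/2) / [(k+11/2) (k+1)] ; factor over Q: parameters, x = 1, and C = 6/5.


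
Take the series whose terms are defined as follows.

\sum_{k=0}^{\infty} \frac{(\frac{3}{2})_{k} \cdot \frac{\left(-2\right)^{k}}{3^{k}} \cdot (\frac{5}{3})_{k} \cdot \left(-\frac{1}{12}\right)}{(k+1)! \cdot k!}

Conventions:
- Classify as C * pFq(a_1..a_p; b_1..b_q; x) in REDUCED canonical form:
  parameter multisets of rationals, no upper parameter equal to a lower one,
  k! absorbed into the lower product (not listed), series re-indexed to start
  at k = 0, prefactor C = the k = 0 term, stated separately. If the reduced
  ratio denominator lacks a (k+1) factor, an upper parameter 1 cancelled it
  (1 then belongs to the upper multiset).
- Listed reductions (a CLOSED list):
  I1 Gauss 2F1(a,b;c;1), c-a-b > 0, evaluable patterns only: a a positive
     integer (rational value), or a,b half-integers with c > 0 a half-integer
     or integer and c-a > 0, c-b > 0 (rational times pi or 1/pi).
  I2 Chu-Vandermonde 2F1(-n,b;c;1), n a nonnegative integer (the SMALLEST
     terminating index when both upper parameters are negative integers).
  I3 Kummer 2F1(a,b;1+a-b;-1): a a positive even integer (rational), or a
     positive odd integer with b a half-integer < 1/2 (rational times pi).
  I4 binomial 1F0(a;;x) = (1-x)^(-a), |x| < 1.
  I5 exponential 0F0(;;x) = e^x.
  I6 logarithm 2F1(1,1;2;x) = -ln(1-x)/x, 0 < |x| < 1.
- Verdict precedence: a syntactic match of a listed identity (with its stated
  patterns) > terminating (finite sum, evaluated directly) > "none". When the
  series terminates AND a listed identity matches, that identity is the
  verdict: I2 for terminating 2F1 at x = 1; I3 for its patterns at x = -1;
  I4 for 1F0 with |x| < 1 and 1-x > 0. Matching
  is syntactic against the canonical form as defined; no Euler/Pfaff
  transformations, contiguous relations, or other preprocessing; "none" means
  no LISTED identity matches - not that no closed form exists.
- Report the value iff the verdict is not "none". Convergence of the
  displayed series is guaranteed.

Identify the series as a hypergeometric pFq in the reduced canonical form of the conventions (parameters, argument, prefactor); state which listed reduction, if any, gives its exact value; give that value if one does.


This is -\frac{1}{12} * 2F1(\frac{3}{2}, \frac{5}{3}; 2; -\frac{2}{3}) in reduced canonical form. Verdict: none. A 2F1 with upper {\frac{3}{2}, \frac{5}{3}} fits none of I1-I6 at x = -\frac{2}{3}; the sum runs forever.

Key step: from the first term -\frac{1}{12}: the denominator's factorial ratio (C = -1/12) is a lower Pochhammer.
Consecutive-term ratio: r(k) = -\frac{2}{3} * (k+\frac{3}{2}) (k+\frac{5}{3}) / [(k+2) (k+1)] - rational in k, leading ratio -\frac{2}{3}; with t_0 = -\frac{1}{12}, classification follows.


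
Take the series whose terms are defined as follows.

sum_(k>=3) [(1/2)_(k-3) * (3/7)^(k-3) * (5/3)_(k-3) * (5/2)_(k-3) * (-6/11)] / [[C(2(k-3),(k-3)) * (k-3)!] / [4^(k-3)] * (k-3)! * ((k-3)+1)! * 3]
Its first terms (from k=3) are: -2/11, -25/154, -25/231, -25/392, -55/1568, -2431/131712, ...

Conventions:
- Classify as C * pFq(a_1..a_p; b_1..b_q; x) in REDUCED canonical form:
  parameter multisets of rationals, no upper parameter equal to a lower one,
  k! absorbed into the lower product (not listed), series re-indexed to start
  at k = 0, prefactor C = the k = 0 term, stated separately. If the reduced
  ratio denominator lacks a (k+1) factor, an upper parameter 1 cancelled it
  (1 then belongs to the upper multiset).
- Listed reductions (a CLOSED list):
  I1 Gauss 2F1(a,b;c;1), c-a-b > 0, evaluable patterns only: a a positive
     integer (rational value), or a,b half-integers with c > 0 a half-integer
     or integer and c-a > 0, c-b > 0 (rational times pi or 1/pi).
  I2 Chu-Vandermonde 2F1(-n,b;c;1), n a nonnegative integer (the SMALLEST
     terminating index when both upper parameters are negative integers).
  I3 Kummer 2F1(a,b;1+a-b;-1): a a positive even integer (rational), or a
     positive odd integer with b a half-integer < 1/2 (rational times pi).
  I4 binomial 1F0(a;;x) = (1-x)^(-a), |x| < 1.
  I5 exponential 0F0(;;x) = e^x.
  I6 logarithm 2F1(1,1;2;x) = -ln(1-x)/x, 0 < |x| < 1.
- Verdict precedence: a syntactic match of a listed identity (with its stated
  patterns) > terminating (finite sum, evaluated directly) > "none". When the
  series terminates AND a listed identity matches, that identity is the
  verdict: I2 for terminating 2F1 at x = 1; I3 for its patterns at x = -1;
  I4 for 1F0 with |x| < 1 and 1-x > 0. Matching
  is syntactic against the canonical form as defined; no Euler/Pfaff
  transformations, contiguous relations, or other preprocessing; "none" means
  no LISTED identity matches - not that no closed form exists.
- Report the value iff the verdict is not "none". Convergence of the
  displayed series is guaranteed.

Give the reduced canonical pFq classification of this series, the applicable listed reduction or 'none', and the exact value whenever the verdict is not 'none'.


x = 3/7 here; the reduced form reads 2F1, upper {5/3, 5/2}, lower {2}, C = -2/11. Verdict: none - this 2F1 at x = 3/7 matches no listed pattern, and upper {5/3, 5/2} holds no stopper.

The tell: from the first term -2/11: the constant factors (C = -2/11) combine into one prefactor.
Step ratio: r(k) = (3/7) * (k+5/3) (k+5/2) / [(k+2) (k+1)] - poly over poly, x = (3/7) from leading terms; C = -2/11 at k = 0.


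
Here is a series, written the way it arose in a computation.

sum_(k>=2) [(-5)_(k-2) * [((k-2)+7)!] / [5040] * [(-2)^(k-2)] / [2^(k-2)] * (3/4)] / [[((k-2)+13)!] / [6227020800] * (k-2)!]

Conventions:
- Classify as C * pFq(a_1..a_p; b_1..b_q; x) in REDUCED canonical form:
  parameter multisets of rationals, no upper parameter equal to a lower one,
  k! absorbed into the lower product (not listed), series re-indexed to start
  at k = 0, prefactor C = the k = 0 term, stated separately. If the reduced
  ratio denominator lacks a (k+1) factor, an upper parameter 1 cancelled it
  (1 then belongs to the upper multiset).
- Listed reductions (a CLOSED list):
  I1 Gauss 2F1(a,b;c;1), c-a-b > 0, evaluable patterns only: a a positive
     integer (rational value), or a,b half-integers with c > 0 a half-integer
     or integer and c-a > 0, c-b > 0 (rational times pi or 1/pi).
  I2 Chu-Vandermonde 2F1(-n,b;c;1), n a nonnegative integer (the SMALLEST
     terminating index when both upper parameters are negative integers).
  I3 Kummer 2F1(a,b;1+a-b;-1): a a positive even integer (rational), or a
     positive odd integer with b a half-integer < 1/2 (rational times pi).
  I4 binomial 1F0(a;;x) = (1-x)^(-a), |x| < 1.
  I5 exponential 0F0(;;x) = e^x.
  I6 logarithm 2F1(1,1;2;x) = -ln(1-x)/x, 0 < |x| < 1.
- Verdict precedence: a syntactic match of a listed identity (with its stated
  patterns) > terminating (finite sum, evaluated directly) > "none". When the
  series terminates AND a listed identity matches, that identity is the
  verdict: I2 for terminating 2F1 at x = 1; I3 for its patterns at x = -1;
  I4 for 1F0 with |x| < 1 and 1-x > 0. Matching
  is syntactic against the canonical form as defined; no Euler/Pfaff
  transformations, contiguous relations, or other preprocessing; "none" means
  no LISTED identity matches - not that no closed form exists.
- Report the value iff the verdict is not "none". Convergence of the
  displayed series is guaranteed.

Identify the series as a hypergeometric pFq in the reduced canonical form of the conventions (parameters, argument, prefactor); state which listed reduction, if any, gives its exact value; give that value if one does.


With C = 3/4: the canonical form is 2F1(-5, 8; 14; -1). Verdict (x = -1): Kummer's theorem (I3) applies (x = -1; c = 14 equals 1+a-b for upper {-5, 8}: listed pattern). Hence: 429/56.

Key observation: t_0 = 3/4 here, and the two k-th powers (C = 3/4) combine into one argument.
Consecutive-term ratio: r(k) = (-1) * (k-5) (k+8) / [(k+14) (k+1)] ; factor over Q: parameters, x = (-1), and C = 3/4.


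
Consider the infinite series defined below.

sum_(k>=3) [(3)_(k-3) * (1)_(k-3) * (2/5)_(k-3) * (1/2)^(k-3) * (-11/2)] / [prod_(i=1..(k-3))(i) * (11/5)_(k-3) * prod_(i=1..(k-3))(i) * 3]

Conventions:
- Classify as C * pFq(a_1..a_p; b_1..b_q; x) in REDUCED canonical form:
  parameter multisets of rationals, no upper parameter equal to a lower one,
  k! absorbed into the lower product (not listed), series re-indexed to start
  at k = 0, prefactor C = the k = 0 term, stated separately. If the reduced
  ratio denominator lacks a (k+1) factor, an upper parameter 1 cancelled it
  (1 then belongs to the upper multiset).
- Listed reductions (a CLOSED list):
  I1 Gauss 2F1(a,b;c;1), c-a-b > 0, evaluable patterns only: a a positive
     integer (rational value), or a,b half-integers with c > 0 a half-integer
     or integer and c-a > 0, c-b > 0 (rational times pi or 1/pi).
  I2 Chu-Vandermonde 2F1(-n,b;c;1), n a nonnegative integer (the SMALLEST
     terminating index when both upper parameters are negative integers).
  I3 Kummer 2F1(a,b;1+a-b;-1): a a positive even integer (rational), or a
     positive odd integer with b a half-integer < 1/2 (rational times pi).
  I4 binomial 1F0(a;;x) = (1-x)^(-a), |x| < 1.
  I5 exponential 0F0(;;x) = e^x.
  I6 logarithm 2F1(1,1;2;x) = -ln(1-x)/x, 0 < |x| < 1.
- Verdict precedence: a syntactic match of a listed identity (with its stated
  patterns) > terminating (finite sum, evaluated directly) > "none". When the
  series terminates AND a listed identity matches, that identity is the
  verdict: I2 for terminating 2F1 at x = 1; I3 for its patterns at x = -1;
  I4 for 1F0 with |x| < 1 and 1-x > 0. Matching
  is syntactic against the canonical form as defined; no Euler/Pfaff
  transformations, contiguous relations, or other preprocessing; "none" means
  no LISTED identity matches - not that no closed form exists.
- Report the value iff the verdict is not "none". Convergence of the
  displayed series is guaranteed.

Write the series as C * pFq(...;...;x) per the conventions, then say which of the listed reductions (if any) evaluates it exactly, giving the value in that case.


Reduced: x = 1/2, 2F1, upper = {2/5, 3}, lower = {11/5}, C = -11/6. Verdict: none. No listed pattern accepts 2F1(2/5, 3; 11/5; 1/2).

Key observation: x = (1/2) and the parameter 1 appears in both the upper and lower lists and cancels.
Adjacent-term ratio: r(k) = (1/2) * (k+2/5) (k+3) / [(k+11/5) (k+1)] - rational in k. x = (1/2); t_0 = -11/6; negate the roots.


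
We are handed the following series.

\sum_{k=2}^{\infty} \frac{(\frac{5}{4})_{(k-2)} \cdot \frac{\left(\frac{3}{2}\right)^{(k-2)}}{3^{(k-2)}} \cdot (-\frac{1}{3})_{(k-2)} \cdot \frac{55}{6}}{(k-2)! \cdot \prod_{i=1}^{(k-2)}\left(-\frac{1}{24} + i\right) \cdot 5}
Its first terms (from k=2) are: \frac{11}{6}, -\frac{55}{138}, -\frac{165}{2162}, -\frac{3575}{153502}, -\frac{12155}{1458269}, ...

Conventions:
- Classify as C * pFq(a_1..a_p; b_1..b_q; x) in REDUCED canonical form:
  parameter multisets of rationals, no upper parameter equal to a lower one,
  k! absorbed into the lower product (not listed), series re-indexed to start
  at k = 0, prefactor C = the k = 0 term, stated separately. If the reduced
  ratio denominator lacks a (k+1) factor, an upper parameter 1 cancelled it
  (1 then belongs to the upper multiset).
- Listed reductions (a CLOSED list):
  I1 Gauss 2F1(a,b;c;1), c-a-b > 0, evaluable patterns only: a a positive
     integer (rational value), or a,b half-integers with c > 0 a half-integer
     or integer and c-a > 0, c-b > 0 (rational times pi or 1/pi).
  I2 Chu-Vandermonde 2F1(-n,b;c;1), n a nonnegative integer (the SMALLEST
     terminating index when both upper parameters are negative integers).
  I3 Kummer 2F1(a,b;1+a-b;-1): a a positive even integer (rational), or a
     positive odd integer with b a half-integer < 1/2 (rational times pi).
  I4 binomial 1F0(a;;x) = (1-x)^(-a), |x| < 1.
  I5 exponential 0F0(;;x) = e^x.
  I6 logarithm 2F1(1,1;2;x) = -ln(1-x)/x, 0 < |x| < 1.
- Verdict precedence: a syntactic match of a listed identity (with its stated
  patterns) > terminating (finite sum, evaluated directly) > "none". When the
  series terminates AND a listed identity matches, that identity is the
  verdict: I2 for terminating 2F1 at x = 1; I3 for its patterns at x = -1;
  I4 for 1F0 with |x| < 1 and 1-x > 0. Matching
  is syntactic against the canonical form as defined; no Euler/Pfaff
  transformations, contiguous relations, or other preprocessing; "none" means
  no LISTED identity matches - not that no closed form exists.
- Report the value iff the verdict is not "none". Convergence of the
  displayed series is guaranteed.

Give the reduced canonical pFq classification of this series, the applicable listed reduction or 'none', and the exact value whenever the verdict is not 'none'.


The tell: t_0 = \frac{11}{6} here, and the two k-th powers (C = 11/6) combine into one argument.
Term ratio: r(k) = \frac{1}{2} * (k-\frac{1}{3}) (k+\frac{5}{4}) / [(k+\frac{23}{24}) (k+1)] - rational in k. x = \frac{1}{2}; t_0 = \frac{11}{6}; negate the roots.

Canonical form: C = \frac{11}{6} times 2F1 with upper {-\frac{1}{3}, \frac{5}{4}}, lower {\frac{23}{24}}, x = \frac{1}{2}. Verdict: none. A 2F1 with upper {-\frac{1}{3}, \frac{5}{4}} fits none of I1-I6 at x = \frac{1}{2}; the sum runs forever.


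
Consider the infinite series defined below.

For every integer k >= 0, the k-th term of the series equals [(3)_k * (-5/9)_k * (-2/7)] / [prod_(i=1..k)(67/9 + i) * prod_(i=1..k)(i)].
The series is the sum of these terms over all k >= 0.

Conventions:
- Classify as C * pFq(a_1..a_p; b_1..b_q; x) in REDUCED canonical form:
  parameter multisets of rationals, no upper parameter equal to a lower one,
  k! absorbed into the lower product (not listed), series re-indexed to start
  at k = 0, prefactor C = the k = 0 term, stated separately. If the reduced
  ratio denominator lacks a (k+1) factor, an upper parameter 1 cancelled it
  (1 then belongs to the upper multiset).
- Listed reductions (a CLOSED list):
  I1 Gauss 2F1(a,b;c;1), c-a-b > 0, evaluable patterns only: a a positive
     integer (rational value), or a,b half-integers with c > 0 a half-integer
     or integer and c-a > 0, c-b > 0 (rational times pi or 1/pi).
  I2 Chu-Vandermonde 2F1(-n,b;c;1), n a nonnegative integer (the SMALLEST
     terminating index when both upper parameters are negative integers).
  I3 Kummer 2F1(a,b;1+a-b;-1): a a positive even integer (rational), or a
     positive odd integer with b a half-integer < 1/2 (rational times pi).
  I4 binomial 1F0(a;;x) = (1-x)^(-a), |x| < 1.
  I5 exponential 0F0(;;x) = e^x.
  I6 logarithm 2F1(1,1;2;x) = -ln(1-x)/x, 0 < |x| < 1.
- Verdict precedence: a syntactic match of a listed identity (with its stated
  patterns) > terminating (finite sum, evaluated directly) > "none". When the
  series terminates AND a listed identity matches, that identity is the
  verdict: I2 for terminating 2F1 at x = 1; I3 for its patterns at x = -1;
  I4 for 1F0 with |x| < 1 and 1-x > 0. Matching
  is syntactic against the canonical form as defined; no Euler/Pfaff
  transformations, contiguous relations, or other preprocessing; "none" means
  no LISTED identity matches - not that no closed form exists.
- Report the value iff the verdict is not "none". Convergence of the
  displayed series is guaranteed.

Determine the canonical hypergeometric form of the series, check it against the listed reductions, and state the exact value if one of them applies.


Prefactor -2/7, argument 1: 2F1 with upper {-5/9, 3} over lower {76/9}. Verdict (x = 1): Gauss (I1, integer-parameter pattern) applies (x = 1: the Gamma ratio telescopes since c-a-b = 6 > 0 and a = 3 in Z>0). Hence: -1943/8748.

Key step: t_0 being -2/7, the lower running product (C = -2/7) is a rising factorial.
Term ratio: r(k) = 1 * (k-5/9) (k+3) / [(k+76/9) (k+1)] - rational in k. x = 1; t_0 = -2/7; negate the roots.


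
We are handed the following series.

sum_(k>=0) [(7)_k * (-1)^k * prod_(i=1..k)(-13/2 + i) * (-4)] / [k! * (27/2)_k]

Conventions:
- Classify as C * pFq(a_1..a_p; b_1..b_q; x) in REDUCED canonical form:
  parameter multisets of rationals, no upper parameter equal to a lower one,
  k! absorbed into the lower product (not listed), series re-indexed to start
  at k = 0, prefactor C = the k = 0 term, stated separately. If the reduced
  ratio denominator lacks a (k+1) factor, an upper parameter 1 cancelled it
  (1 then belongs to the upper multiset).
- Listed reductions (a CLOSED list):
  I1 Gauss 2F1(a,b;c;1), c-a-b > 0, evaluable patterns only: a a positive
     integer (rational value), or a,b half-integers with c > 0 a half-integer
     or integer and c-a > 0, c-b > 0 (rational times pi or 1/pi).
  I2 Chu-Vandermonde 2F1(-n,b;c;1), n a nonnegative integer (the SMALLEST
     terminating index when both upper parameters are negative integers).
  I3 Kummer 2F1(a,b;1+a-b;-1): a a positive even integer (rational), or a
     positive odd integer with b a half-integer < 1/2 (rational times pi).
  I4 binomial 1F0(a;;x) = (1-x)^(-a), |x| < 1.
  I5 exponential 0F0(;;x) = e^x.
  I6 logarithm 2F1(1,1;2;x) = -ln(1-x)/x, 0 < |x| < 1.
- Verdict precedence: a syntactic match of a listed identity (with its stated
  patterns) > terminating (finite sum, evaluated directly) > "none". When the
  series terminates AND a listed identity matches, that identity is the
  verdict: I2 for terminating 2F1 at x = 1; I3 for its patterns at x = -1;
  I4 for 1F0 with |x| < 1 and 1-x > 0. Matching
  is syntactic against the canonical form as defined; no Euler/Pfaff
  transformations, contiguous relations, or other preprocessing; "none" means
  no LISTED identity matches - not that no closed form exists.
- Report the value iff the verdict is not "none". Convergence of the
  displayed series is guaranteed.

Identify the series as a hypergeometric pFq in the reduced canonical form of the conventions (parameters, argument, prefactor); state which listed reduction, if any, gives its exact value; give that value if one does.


Prefactor -4, argument -1: 2F1 with upper {-11/2, 7} over lower {27/2}. Verdict: Kummer's theorem (I3) fires (x = -1; c = 27/2 equals 1+a-b for upper {-11/2, 7}: listed pattern). Its exact value is (-929553625/67108864) * pi.

Key observation: t_0 = -4 here, and the running product (prefactor -4) telescopes to a rising factorial.
Consecutive-term ratio: r(k) = (-1) * (k-11/2) (k+7) / [(k+27/2) (k+1)] - rational in k. x = (-1); t_0 = -4; negate the roots.


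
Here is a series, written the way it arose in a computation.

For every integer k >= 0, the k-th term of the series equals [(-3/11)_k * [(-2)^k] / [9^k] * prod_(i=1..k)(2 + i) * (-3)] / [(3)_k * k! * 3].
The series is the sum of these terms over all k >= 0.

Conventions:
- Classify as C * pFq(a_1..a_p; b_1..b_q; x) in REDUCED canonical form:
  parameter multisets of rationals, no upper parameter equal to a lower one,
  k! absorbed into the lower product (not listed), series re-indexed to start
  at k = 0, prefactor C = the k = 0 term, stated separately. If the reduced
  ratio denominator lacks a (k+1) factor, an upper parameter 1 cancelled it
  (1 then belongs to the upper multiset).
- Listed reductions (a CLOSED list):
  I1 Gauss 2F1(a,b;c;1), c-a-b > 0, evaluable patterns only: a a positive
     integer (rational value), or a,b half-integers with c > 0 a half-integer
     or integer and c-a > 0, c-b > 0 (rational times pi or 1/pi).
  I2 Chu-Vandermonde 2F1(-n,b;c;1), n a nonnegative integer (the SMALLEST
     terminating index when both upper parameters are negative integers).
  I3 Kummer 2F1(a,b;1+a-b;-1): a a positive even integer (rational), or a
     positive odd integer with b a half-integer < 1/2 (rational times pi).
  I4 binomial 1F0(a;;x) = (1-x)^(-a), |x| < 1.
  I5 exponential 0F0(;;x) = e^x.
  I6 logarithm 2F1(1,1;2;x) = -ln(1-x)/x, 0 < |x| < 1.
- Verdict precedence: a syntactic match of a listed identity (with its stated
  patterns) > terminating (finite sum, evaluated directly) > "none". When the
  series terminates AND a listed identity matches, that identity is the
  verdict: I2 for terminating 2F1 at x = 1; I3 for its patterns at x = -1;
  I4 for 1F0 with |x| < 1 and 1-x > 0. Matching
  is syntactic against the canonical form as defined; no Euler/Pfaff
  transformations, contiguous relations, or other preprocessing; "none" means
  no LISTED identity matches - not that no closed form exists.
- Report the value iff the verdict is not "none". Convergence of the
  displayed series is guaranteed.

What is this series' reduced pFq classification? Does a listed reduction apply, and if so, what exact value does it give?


First insight: with t_0 = -1, the two geometric factors (C = -1, x = -2/9) combine into one argument.
Step ratio: r(k) = (-2/9) * (k-3/11) / [(k+1)] - rational in k, leading ratio (-2/9); with t_0 = -1, classification follows.

The series (x = -2/9) is 1F0: upper {-3/11}, lower {-}, prefactor -1. Verdict: this is the I4 binomial reduction (the 1F0 binomial series: exponent 3/11, x = -2/9). Exact value: (-1) * (11/9)^(3/11).


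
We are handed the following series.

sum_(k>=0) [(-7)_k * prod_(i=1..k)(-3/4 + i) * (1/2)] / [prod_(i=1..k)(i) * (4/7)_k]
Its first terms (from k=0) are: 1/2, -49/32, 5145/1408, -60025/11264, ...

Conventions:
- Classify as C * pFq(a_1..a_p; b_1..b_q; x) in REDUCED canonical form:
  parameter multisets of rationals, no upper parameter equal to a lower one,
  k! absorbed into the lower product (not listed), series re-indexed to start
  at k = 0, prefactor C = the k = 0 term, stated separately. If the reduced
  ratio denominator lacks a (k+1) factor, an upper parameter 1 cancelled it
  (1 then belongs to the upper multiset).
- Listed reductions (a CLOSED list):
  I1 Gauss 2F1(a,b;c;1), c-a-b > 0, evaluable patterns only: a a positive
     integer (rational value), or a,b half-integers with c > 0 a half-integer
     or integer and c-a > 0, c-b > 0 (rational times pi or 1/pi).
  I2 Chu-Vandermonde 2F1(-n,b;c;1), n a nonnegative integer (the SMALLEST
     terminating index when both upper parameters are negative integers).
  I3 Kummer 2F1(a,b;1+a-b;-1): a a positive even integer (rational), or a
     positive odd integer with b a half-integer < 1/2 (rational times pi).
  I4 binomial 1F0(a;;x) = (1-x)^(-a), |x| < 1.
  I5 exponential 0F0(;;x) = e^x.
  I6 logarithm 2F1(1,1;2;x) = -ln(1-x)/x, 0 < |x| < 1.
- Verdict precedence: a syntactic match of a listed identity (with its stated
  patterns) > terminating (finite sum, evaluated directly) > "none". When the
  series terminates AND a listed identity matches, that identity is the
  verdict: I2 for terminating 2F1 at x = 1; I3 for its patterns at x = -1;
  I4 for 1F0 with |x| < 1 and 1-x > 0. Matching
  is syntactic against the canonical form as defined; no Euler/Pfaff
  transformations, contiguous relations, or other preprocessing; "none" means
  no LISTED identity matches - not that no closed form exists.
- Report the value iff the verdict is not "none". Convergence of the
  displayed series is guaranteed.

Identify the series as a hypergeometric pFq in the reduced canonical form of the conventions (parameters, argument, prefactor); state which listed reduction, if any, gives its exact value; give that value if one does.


This is 1/2 * 2F1(-7, 1/4; 4/7; 1) in reduced canonical form. Verdict (x = 1): the Chu-Vandermonde identity I2 applies (terminating 2F1 at x = 1 with n = 7, b = 1/4, c = 4/7). Value: 332748141/1929379840.

Key observation: t_0 being 1/2, the product of the first k integers (prefactor 1/2) is k!.
Adjacent-term ratio: r(k) = 1 * (k-7) (k+1/4) / [(k+4/7) (k+1)] - rational in k. x = 1; t_0 = 1/2; negate the roots.


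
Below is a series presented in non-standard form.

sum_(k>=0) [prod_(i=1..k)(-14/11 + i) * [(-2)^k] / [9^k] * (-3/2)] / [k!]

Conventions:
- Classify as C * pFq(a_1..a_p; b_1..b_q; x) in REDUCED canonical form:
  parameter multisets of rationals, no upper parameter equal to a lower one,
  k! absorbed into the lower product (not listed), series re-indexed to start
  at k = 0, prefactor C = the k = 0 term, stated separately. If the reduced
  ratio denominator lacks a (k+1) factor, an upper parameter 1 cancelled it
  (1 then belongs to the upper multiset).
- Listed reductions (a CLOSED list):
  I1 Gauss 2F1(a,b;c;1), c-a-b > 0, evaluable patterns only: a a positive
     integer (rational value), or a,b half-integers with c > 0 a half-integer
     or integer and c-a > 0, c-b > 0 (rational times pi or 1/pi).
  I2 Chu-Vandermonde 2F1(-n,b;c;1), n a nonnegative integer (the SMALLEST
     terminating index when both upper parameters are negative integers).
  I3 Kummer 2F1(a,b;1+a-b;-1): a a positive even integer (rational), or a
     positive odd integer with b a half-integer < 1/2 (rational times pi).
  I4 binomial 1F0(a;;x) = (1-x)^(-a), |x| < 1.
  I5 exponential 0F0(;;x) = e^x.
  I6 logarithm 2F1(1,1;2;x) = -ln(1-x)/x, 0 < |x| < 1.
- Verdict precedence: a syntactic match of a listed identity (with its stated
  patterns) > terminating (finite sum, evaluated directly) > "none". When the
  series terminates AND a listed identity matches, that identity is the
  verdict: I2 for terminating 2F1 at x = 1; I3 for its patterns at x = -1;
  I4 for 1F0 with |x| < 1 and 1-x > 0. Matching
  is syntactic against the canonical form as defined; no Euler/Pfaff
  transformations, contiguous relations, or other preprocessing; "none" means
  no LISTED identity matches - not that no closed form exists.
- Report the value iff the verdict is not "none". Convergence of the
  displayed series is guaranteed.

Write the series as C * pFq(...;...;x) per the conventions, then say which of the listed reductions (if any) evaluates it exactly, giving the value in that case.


The series (x = -2/9) is 1F0: upper {-3/11}, lower {-}, prefactor -3/2. Verdict: the binomial series (I4) matches (the 1F0 binomial series: exponent 3/11, x = -2/9). Hence: (-3/2) * (11/9)^(3/11).

Key step: x = (-2/9) and the running product (C = -3/2, x = -2/9) telescopes to a rising factorial.
Term ratio: r(k) = (-2/9) * (k-3/11) / [(k+1)] - rational; roots negated = parameters, x = (-2/9), C = -3/2.


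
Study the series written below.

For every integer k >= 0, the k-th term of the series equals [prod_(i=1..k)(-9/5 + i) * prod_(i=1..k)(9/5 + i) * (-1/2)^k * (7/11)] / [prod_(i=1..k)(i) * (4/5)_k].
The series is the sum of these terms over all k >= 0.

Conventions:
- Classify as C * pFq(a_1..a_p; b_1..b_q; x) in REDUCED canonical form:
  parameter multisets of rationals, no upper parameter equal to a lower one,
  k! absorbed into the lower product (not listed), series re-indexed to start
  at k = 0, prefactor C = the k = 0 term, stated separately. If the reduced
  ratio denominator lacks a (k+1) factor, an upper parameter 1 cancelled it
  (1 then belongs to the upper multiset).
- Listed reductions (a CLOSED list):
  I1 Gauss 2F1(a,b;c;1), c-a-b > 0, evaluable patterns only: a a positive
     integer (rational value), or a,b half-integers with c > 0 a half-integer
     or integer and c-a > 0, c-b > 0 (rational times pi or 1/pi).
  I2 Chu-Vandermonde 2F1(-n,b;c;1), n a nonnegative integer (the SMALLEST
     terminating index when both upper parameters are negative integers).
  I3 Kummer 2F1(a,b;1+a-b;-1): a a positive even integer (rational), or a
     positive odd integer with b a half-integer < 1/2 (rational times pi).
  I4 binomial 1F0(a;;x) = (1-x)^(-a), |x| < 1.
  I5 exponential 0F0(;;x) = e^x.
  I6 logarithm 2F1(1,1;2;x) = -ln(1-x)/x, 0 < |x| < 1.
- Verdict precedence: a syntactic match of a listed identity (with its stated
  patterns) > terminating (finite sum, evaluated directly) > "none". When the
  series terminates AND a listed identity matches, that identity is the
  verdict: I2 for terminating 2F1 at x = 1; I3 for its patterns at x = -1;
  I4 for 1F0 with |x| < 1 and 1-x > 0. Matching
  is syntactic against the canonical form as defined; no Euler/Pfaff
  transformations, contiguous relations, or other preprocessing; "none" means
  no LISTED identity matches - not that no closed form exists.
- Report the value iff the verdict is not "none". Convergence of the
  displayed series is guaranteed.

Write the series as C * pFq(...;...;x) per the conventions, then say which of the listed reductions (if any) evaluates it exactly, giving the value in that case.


Prefactor 7/11, argument -1/2: 2F1 with upper {-4/5, 14/5} over lower {4/5}. Verdict: no listed reduction: x = -1/2 and upper {-4/5, 14/5} fail every I1-I6 pattern.

The tell: t_0 = 7/11 here, and the running product (prefactor 7/11) telescopes to a rising factorial.
Term ratio: r(k) = (-1/2) * (k-4/5) (k+14/5) / [(k+4/5) (k+1)] ; factor over Q: parameters, x = (-1/2), and C = 7/11.


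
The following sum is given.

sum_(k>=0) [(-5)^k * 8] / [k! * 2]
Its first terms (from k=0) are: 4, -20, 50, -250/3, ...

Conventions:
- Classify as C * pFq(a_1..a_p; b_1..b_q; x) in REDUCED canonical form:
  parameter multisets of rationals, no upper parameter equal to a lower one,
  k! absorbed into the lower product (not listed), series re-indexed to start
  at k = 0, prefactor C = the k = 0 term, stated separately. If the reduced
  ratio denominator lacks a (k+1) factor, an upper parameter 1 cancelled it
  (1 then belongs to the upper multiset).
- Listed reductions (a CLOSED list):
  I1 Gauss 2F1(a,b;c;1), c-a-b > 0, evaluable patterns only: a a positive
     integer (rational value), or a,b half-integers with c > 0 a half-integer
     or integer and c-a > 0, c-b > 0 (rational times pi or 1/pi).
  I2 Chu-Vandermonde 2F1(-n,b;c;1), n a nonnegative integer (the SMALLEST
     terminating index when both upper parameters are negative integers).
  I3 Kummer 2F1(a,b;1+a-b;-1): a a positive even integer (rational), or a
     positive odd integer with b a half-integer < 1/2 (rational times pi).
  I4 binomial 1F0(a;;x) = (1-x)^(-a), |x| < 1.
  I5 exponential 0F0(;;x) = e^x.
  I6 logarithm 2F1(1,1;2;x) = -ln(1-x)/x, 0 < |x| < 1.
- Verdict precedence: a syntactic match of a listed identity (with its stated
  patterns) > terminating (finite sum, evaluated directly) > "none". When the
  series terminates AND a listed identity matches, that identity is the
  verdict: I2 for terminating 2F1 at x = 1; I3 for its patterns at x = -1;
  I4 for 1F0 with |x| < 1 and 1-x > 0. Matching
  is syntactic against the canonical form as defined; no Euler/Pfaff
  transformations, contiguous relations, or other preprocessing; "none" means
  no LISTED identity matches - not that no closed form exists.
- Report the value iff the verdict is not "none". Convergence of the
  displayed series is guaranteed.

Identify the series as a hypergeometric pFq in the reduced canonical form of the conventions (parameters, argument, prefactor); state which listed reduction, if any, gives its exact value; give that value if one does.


The tell: t_0 = 4 here, and the constant factors (C = 4, x = -5) combine into one prefactor.
Adjacent-term ratio: r(k) = (-5) * 1 / [(k+1)] - poly over poly, x = (-5) from leading terms; C = 4 at k = 0.

This is 4 * 0F0(-; -; -5) in reduced canonical form. Verdict: the I5 exponential reduction fires (the 0F0 exponential series at x = -5). Exact value: 4 * e^(-5).


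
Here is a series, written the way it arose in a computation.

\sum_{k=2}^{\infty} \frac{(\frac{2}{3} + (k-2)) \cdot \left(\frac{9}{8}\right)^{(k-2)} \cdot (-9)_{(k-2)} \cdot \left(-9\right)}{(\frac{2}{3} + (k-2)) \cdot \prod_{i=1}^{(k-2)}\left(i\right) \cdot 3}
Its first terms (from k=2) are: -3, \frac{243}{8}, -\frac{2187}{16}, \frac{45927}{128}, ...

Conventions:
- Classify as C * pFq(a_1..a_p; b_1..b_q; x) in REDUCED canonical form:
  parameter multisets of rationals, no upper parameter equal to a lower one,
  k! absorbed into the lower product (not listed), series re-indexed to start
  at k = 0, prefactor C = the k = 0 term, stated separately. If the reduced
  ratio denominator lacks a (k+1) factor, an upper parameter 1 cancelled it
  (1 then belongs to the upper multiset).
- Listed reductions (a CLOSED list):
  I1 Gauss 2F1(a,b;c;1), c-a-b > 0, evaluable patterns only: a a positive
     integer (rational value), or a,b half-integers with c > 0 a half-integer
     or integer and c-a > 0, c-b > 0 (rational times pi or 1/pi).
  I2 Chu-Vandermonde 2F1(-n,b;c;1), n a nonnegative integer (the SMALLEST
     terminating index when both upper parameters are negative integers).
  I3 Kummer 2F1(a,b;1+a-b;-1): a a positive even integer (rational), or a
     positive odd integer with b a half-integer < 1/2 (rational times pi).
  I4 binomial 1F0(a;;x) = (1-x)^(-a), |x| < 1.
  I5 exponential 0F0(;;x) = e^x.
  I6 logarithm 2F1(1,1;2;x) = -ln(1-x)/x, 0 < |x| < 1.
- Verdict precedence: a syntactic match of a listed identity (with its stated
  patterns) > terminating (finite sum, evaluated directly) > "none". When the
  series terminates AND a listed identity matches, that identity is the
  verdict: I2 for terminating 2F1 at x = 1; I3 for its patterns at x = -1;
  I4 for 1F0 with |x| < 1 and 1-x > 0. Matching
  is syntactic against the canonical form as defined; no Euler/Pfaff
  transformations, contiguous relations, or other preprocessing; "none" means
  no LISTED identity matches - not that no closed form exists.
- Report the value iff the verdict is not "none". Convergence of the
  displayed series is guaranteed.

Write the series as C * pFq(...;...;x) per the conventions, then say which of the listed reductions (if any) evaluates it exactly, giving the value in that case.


This is -3 * 1F0(-9; -; \frac{9}{8}) in reduced canonical form. Verdict: terminating - upper parameter -9 makes this a finite sum (last index 9), evaluated exactly. Hence: \frac{3}{134217728}.

Structural cue: with t_0 = -3, the constant factors (C = -3, x = 9/8) combine into one prefactor.
Ratio: r(k) = \frac{9}{8} * (k-9) / [(k+1)] ; factor over Q: parameters, x = \frac{9}{8}, and C = -3.
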